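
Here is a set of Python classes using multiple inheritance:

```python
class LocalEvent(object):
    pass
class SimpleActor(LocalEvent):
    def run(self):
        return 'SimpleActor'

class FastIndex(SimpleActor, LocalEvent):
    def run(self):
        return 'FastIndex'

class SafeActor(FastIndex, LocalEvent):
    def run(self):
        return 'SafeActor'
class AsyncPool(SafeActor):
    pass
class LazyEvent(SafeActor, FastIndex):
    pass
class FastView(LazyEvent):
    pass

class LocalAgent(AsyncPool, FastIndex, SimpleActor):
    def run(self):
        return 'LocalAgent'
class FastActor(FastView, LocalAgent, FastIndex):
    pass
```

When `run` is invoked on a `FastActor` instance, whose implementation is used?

L[FastActor] = FastActor + merge(L[FastView], L[LocalAgent], L[FastIndex], [FastView LocalAgent FastIndex])
  take FastView:  [FastView LazyEvent SafeActor FastIndex SimpleActor LocalEvent object] + [LocalAgent AsyncPool SafeActor FastIndex SimpleActor LocalEvent object] + [FastIndex SimpleActor LocalEvent object] + [FastView LocalAgent FastIndex]
  take LazyEvent:  [LazyEvent SafeActor FastIndex SimpleActor LocalEvent object] + [LocalAgent AsyncPool SafeActor FastIndex SimpleActor LocalEvent object] + [FastIndex SimpleActor LocalEvent object] + [LocalAgent FastIndex]
  take LocalAgent:  [SafeActor FastIndex SimpleActor LocalEvent object] + [LocalAgent AsyncPool SafeActor FastIndex SimpleActor LocalEvent object] + [FastIndex SimpleActor LocalEvent object] + [LocalAgent FastIndex]
  take AsyncPool:  [SafeActor FastIndex SimpleActor LocalEvent object] + [AsyncPool SafeActor FastIndex SimpleActor LocalEvent object] + [FastIndex SimpleActor LocalEvent object] + [FastIndex]
  take SafeActor:  [SafeActor FastIndex SimpleActor LocalEvent object] + [SafeActor FastIndex SimpleActor LocalEvent object] + [FastIndex SimpleActor LocalEvent object] + [FastIndex]
  take FastIndex:  [FastIndex SimpleActor LocalEvent object] + [FastIndex SimpleActor LocalEvent object] + [FastIndex SimpleActor LocalEvent object] + [FastIndex]
  take SimpleActor:  [SimpleActor LocalEvent object] + [SimpleActor LocalEvent object] + [SimpleActor LocalEvent object]
  take LocalEvent:  [LocalEvent object] + [LocalEvent object] + [LocalEvent object]
  take object:  [object] + [object] + [object]
MRO: FastActor FastView LazyEvent LocalAgent AsyncPool SafeActor FastIndex SimpleActor LocalEvent object
run is defined in: FastIndex, LocalAgent, SafeActor, SimpleActor. First along the MRO is LocalAgent.

LocalAgent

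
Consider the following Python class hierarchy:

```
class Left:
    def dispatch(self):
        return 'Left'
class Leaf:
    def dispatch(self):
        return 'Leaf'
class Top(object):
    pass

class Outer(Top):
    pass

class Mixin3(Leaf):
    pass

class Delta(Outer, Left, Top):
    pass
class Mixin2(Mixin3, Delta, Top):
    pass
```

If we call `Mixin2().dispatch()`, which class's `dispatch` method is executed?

L[Mixin2] = Mixin2 + merge(L[Mixin3], L[Delta], L[Top], [Mixin3 Delta Top])
  take Mixin3:  [Mixin3 Leaf object] + [Delta Outer Left Top object] + [Top object] + [Mixin3 Delta Top]
  take Leaf:  [Leaf object] + [Delta Outer Left Top object] + [Top object] + [Delta Top]
  take Delta:  [object] + [Delta Outer Left Top object] + [Top object] + [Delta Top]
  take Outer:  [object] + [Outer Left Top object] + [Top object] + [Top]
  take Left:  [object] + [Left Top object] + [Top object] + [Top]
  take Top:  [object] + [Top object] + [Top object] + [Top]
  take object:  [object] + [object] + [object]
MRO: Mixin2 Mixin3 Leaf Delta Outer Left Top object
dispatch is defined in: Leaf, Left. First along the MRO is Leaf.

Leaf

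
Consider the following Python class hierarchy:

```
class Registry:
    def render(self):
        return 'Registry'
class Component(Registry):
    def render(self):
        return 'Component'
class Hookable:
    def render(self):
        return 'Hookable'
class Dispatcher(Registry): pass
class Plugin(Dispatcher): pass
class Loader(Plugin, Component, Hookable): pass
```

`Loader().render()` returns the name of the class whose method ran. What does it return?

Component

L[Loader] = Loader + merge(L[Plugin], L[Component], L[Hookable], [Plugin Component Hookable])
  take Plugin:  [Plugin Dispatcher Registry object] + [Component Registry object] + [Hookable object] + [Plugin Component Hookable]
  take Dispatcher:  [Dispatcher Registry object] + [Component Registry object] + [Hookable object] + [Component Hookable]
  take Component:  [Registry object] + [Component Registry object] + [Hookable object] + [Component Hookable]
  take Registry:  [Registry object] + [Registry object] + [Hookable object] + [Hookable]
  take Hookable:  [object] + [object] + [Hookable object] + [Hookable]
  take object:  [object] + [object] + [object]
MRO: Loader Plugin Dispatcher Component Registry Hookable object
render is defined in: Component, Hookable, Registry. First along the MRO is Component.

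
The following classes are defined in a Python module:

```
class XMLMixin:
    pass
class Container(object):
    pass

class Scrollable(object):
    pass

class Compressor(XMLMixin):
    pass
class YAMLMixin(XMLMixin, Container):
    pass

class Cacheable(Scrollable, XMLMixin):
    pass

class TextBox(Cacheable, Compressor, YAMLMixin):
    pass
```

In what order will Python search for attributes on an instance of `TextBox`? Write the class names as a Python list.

L[TextBox] = TextBox + merge(L[Cacheable], L[Compressor], L[YAMLMixin], [Cacheable Compressor YAMLMixin])
  take Cacheable:  [Cacheable Scrollable XMLMixin object] + [Compressor XMLMixin object] + [YAMLMixin XMLMixin Container object] + [Cacheable Compressor YAMLMixin]
  take Scrollable:  [Scrollable XMLMixin object] + [Compressor XMLMixin object] + [YAMLMixin XMLMixin Container object] + [Compressor YAMLMixin]
  take Compressor:  [XMLMixin object] + [Compressor XMLMixin object] + [YAMLMixin XMLMixin Container object] + [Compressor YAMLMixin]
  take YAMLMixin:  [XMLMixin object] + [XMLMixin object] + [YAMLMixin XMLMixin Container object] + [YAMLMixin]
  take XMLMixin:  [XMLMixin object] + [XMLMixin object] + [XMLMixin Container object]
  take Container:  [object] + [object] + [Container object]
  take object:  [object] + [object] + [object]

[TextBox, Cacheable, Scrollable, Compressor, YAMLMixin, XMLMixin, Container, object]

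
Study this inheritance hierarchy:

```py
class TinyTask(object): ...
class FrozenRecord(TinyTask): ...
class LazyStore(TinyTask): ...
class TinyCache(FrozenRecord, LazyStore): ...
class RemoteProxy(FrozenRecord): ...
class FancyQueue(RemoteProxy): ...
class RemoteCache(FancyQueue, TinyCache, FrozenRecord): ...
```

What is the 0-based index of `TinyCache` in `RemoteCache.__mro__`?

3

L[RemoteCache] = RemoteCache + merge(L[FancyQueue], L[TinyCache], L[FrozenRecord], [FancyQueue TinyCache FrozenRecord])
  take FancyQueue:  [FancyQueue RemoteProxy FrozenRecord TinyTask object] + [TinyCache FrozenRecord LazyStore TinyTask object] + [FrozenRecord TinyTask object] + [FancyQueue TinyCache FrozenRecord]
  take RemoteProxy:  [RemoteProxy FrozenRecord TinyTask object] + [TinyCache FrozenRecord LazyStore TinyTask object] + [FrozenRecord TinyTask object] + [TinyCache FrozenRecord]
  take TinyCache:  [FrozenRecord TinyTask object] + [TinyCache FrozenRecord LazyStore TinyTask object] + [FrozenRecord TinyTask object] + [TinyCache FrozenRecord]
  take FrozenRecord:  [FrozenRecord TinyTask object] + [FrozenRecord LazyStore TinyTask object] + [FrozenRecord TinyTask object] + [FrozenRecord]
  take LazyStore:  [TinyTask object] + [LazyStore TinyTask object] + [TinyTask object]
  take TinyTask:  [TinyTask object] + [TinyTask object] + [TinyTask object]
  take object:  [object] + [object] + [object]
MRO: RemoteCache FancyQueue RemoteProxy TinyCache FrozenRecord LazyStore TinyTask object
TinyCache sits at index 3.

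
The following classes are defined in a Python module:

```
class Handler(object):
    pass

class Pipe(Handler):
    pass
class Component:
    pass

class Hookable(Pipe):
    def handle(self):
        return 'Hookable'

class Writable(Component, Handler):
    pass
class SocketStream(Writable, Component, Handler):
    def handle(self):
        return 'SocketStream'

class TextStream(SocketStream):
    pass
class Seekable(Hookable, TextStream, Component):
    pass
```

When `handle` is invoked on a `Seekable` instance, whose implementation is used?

Hookable

L[Seekable] = Seekable + merge(L[Hookable], L[TextStream], L[Component], [Hookable TextStream Component])
  take Hookable:  [Hookable Pipe Handler object] + [TextStream SocketStream Writable Component Handler object] + [Component object] + [Hookable TextStream Component]
  take Pipe:  [Pipe Handler object] + [TextStream SocketStream Writable Component Handler object] + [Component object] + [TextStream Component]
  take TextStream:  [Handler object] + [TextStream SocketStream Writable Component Handler object] + [Component object] + [TextStream Component]
  take SocketStream:  [Handler object] + [SocketStream Writable Component Handler object] + [Component object] + [Component]
  take Writable:  [Handler object] + [Writable Component Handler object] + [Component object] + [Component]
  take Component:  [Handler object] + [Component Handler object] + [Component object] + [Component]
  take Handler:  [Handler object] + [Handler object] + [object]
  take object:  [object] + [object] + [object]
MRO: Seekable Hookable Pipe TextStream SocketStream Writable Component Handler object
handle is defined in: Hookable, SocketStream. First along the MRO is Hookable.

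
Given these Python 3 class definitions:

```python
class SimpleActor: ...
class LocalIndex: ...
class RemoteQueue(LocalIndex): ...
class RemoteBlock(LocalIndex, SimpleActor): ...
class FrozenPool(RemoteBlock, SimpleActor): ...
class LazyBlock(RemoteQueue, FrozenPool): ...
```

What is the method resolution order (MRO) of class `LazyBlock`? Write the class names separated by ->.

LazyBlock -> RemoteQueue -> FrozenPool -> RemoteBlock -> LocalIndex -> SimpleActor -> object

L[LazyBlock] = LazyBlock + merge(L[RemoteQueue], L[FrozenPool], [RemoteQueue FrozenPool])
  take RemoteQueue:  [RemoteQueue LocalIndex object] + [FrozenPool RemoteBlock LocalIndex SimpleActor object] + [RemoteQueue FrozenPool]
  take FrozenPool:  [LocalIndex object] + [FrozenPool RemoteBlock LocalIndex SimpleActor object] + [FrozenPool]
  take RemoteBlock:  [LocalIndex object] + [RemoteBlock LocalIndex SimpleActor object]
  take LocalIndex:  [LocalIndex object] + [LocalIndex SimpleActor object]
  take SimpleActor:  [object] + [SimpleActor object]
  take object:  [object] + [object]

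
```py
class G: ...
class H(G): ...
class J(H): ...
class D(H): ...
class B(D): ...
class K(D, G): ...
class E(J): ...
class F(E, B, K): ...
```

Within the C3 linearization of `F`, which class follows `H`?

G

L[F] = F + merge(L[E], L[B], L[K], [E B K])
  take E:  [E J H G object] + [B D H G object] + [K D H G object] + [E B K]
  take J:  [J H G object] + [B D H G object] + [K D H G object] + [B K]
  take B:  [H G object] + [B D H G object] + [K D H G object] + [B K]
  take K:  [H G object] + [D H G object] + [K D H G object] + [K]
  take D:  [H G object] + [D H G object] + [D H G object]
  take H:  [H G object] + [H G object] + [H G object]
  take G:  [G object] + [G object] + [G object]
  take object:  [object] + [object] + [object]
MRO: F E J B K D H G object
H is at position 6; next is G.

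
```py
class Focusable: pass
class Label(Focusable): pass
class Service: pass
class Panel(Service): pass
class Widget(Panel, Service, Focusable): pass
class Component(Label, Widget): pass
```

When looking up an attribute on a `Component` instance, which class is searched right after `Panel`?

L[Component] = Component + merge(L[Label], L[Widget], [Label Widget])
  take Label:  [Label Focusable object] + [Widget Panel Service Focusable object] + [Label Widget]
  take Widget:  [Focusable object] + [Widget Panel Service Focusable object] + [Widget]
  take Panel:  [Focusable object] + [Panel Service Focusable object]
  take Service:  [Focusable object] + [Service Focusable object]
  take Focusable:  [Focusable object] + [Focusable object]
  take object:  [object] + [object]
MRO: Component Label Widget Panel Service Focusable object
Panel is at position 3; next is Service.

Service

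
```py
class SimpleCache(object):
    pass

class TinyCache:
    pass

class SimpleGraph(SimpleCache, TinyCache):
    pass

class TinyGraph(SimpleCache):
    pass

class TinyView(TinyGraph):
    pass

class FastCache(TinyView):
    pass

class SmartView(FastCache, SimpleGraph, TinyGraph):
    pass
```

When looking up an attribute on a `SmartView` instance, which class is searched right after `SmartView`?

L[SmartView] = SmartView + merge(L[FastCache], L[SimpleGraph], L[TinyGraph], [FastCache SimpleGraph TinyGraph])
  take FastCache:  [FastCache TinyView TinyGraph SimpleCache object] + [SimpleGraph SimpleCache TinyCache object] + [TinyGraph SimpleCache object] + [FastCache SimpleGraph TinyGraph]
  take TinyView:  [TinyView TinyGraph SimpleCache object] + [SimpleGraph SimpleCache TinyCache object] + [TinyGraph SimpleCache object] + [SimpleGraph TinyGraph]
  take SimpleGraph:  [TinyGraph SimpleCache object] + [SimpleGraph SimpleCache TinyCache object] + [TinyGraph SimpleCache object] + [SimpleGraph TinyGraph]
  take TinyGraph:  [TinyGraph SimpleCache object] + [SimpleCache TinyCache object] + [TinyGraph SimpleCache object] + [TinyGraph]
  take SimpleCache:  [SimpleCache object] + [SimpleCache TinyCache object] + [SimpleCache object]
  take TinyCache:  [object] + [TinyCache object] + [object]
  take object:  [object] + [object] + [object]
MRO: SmartView FastCache TinyView SimpleGraph TinyGraph SimpleCache TinyCache object
SmartView is at position 0; next is FastCache.

FastCache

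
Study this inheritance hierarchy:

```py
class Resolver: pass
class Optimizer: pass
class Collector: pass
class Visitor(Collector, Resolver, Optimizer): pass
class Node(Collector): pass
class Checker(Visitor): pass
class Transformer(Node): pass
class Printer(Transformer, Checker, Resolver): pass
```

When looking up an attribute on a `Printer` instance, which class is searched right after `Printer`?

Transformer

L[Printer] = Printer + merge(L[Transformer], L[Checker], L[Resolver], [Transformer Checker Resolver])
  take Transformer:  [Transformer Node Collector object] + [Checker Visitor Collector Resolver Optimizer object] + [Resolver object] + [Transformer Checker Resolver]
  take Node:  [Node Collector object] + [Checker Visitor Collector Resolver Optimizer object] + [Resolver object] + [Checker Resolver]
  take Checker:  [Collector object] + [Checker Visitor Collector Resolver Optimizer object] + [Resolver object] + [Checker Resolver]
  take Visitor:  [Collector object] + [Visitor Collector Resolver Optimizer object] + [Resolver object] + [Resolver]
  take Collector:  [Collector object] + [Collector Resolver Optimizer object] + [Resolver object] + [Resolver]
  take Resolver:  [object] + [Resolver Optimizer object] + [Resolver object] + [Resolver]
  take Optimizer:  [object] + [Optimizer object] + [object]
  take object:  [object] + [object] + [object]
MRO: Printer Transformer Node Checker Visitor Collector Resolver Optimizer object
Printer is at position 0; next is Transformer.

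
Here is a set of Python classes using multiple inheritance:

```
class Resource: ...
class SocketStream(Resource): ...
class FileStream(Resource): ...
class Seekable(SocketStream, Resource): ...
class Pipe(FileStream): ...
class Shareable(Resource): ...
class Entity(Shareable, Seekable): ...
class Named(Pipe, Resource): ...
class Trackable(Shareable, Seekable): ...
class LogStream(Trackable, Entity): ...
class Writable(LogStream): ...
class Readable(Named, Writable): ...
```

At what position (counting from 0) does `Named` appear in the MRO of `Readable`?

1

L[Readable] = Readable + merge(L[Named], L[Writable], [Named Writable])
  take Named:  [Named Pipe FileStream Resource object] + [Writable LogStream Trackable Entity Shareable Seekable SocketStream Resource object] + [Named Writable]
  take Pipe:  [Pipe FileStream Resource object] + [Writable LogStream Trackable Entity Shareable Seekable SocketStream Resource object] + [Writable]
  take FileStream:  [FileStream Resource object] + [Writable LogStream Trackable Entity Shareable Seekable SocketStream Resource object] + [Writable]
  take Writable:  [Resource object] + [Writable LogStream Trackable Entity Shareable Seekable SocketStream Resource object] + [Writable]
  take LogStream:  [Resource object] + [LogStream Trackable Entity Shareable Seekable SocketStream Resource object]
  take Trackable:  [Resource object] + [Trackable Entity Shareable Seekable SocketStream Resource object]
  take Entity:  [Resource object] + [Entity Shareable Seekable SocketStream Resource object]
  take Shareable:  [Resource object] + [Shareable Seekable SocketStream Resource object]
  take Seekable:  [Resource object] + [Seekable SocketStream Resource object]
  take SocketStream:  [Resource object] + [SocketStream Resource object]
  take Resource:  [Resource object] + [Resource object]
  take object:  [object] + [object]
MRO: Readable Named Pipe FileStream Writable LogStream Trackable Entity Shareable Seekable SocketStream Resource object
Named sits at index 1.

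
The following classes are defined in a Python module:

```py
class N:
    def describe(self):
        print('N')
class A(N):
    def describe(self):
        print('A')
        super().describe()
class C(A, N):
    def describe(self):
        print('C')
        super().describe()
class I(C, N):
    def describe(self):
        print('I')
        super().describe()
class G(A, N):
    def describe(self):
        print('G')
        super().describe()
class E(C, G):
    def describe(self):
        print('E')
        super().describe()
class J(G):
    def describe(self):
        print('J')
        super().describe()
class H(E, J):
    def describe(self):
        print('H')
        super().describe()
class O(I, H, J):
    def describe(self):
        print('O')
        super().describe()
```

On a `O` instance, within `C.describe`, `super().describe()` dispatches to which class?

J

L[O] = O + merge(L[I], L[H], L[J], [I H J])
  take I:  [I C A N object] + [H E C J G A N object] + [J G A N object] + [I H J]
  take H:  [C A N object] + [H E C J G A N object] + [J G A N object] + [H J]
  take E:  [C A N object] + [E C J G A N object] + [J G A N object] + [J]
  take C:  [C A N object] + [C J G A N object] + [J G A N object] + [J]
  take J:  [A N object] + [J G A N object] + [J G A N object] + [J]
  take G:  [A N object] + [G A N object] + [G A N object]
  take A:  [A N object] + [A N object] + [A N object]
  take N:  [N object] + [N object] + [N object]
  take object:  [object] + [object] + [object]
MRO: O I H E C J G A N object
super() in C.describe on a O instance goes to the class after C in O's MRO: J.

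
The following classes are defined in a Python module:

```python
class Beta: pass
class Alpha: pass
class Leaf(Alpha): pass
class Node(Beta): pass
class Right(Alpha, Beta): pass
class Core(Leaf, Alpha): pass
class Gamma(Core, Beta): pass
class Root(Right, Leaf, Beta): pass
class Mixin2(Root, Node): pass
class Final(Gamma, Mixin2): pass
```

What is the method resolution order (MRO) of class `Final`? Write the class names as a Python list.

L[Final] = Final + merge(L[Gamma], L[Mixin2], [Gamma Mixin2])
  take Gamma:  [Gamma Core Leaf Alpha Beta object] + [Mixin2 Root Right Leaf Alpha Node Beta object] + [Gamma Mixin2]
  take Core:  [Core Leaf Alpha Beta object] + [Mixin2 Root Right Leaf Alpha Node Beta object] + [Mixin2]
  take Mixin2:  [Leaf Alpha Beta object] + [Mixin2 Root Right Leaf Alpha Node Beta object] + [Mixin2]
  take Root:  [Leaf Alpha Beta object] + [Root Right Leaf Alpha Node Beta object]
  take Right:  [Leaf Alpha Beta object] + [Right Leaf Alpha Node Beta object]
  take Leaf:  [Leaf Alpha Beta object] + [Leaf Alpha Node Beta object]
  take Alpha:  [Alpha Beta object] + [Alpha Node Beta object]
  take Node:  [Beta object] + [Node Beta object]
  take Beta:  [Beta object] + [Beta object]
  take object:  [object] + [object]

[Final, Gamma, Core, Mixin2, Root, Right, Leaf, Alpha, Node, Beta, object]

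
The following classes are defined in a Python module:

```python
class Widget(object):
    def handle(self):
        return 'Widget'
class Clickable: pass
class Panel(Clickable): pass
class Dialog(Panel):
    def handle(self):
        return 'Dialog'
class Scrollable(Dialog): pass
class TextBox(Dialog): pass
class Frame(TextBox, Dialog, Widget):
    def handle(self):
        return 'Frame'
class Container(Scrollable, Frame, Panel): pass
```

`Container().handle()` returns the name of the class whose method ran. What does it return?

L[Container] = Container + merge(L[Scrollable], L[Frame], L[Panel], [Scrollable Frame Panel])
  take Scrollable:  [Scrollable Dialog Panel Clickable object] + [Frame TextBox Dialog Panel Clickable Widget object] + [Panel Clickable object] + [Scrollable Frame Panel]
  take Frame:  [Dialog Panel Clickable object] + [Frame TextBox Dialog Panel Clickable Widget object] + [Panel Clickable object] + [Frame Panel]
  take TextBox:  [Dialog Panel Clickable object] + [TextBox Dialog Panel Clickable Widget object] + [Panel Clickable object] + [Panel]
  take Dialog:  [Dialog Panel Clickable object] + [Dialog Panel Clickable Widget object] + [Panel Clickable object] + [Panel]
  take Panel:  [Panel Clickable object] + [Panel Clickable Widget object] + [Panel Clickable object] + [Panel]
  take Clickable:  [Clickable object] + [Clickable Widget object] + [Clickable object]
  take Widget:  [object] + [Widget object] + [object]
  take object:  [object] + [object] + [object]
MRO: Container Scrollable Frame TextBox Dialog Panel Clickable Widget object
handle is defined in: Dialog, Frame, Widget. First along the MRO is Frame.

Frame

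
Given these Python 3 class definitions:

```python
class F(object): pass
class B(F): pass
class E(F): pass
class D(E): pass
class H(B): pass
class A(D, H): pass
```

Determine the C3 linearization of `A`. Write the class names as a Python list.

L[A] = A + merge(L[D], L[H], [D H])
  take D:  [D E F object] + [H B F object] + [D H]
  take E:  [E F object] + [H B F object] + [H]
  take H:  [F object] + [H B F object] + [H]
  take B:  [F object] + [B F object]
  take F:  [F object] + [F object]
  take object:  [object] + [object]

[A, D, E, H, B, F, object]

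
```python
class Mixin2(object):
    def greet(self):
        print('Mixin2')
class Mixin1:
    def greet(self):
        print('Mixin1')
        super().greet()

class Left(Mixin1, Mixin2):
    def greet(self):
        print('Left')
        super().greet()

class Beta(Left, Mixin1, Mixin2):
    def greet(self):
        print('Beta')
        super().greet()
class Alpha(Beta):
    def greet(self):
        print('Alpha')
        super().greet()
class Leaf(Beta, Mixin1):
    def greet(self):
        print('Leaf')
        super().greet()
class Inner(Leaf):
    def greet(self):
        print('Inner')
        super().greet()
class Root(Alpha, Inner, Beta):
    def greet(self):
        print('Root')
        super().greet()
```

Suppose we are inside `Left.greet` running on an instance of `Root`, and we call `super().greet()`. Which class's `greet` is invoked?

L[Root] = Root + merge(L[Alpha], L[Inner], L[Beta], [Alpha Inner Beta])
  take Alpha:  [Alpha Beta Left Mixin1 Mixin2 object] + [Inner Leaf Beta Left Mixin1 Mixin2 object] + [Beta Left Mixin1 Mixin2 object] + [Alpha Inner Beta]
  take Inner:  [Beta Left Mixin1 Mixin2 object] + [Inner Leaf Beta Left Mixin1 Mixin2 object] + [Beta Left Mixin1 Mixin2 object] + [Inner Beta]
  take Leaf:  [Beta Left Mixin1 Mixin2 object] + [Leaf Beta Left Mixin1 Mixin2 object] + [Beta Left Mixin1 Mixin2 object] + [Beta]
  take Beta:  [Beta Left Mixin1 Mixin2 object] + [Beta Left Mixin1 Mixin2 object] + [Beta Left Mixin1 Mixin2 object] + [Beta]
  take Left:  [Left Mixin1 Mixin2 object] + [Left Mixin1 Mixin2 object] + [Left Mixin1 Mixin2 object]
  take Mixin1:  [Mixin1 Mixin2 object] + [Mixin1 Mixin2 object] + [Mixin1 Mixin2 object]
  take Mixin2:  [Mixin2 object] + [Mixin2 object] + [Mixin2 object]
  take object:  [object] + [object] + [object]
MRO: Root Alpha Inner Leaf Beta Left Mixin1 Mixin2 object
super() in Left.greet on a Root instance goes to the class after Left in Root's MRO: Mixin1.

Mixin1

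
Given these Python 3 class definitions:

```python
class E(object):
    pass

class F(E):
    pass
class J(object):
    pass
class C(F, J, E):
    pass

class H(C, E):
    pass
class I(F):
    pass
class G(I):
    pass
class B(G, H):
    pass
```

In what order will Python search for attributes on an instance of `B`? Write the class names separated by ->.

L[B] = B + merge(L[G], L[H], [G H])
  take G:  [G I F E object] + [H C F J E object] + [G H]
  take I:  [I F E object] + [H C F J E object] + [H]
  take H:  [F E object] + [H C F J E object] + [H]
  take C:  [F E object] + [C F J E object]
  take F:  [F E object] + [F J E object]
  take J:  [E object] + [J E object]
  take E:  [E object] + [E object]
  take object:  [object] + [object]

B -> G -> I -> H -> C -> F -> J -> E -> object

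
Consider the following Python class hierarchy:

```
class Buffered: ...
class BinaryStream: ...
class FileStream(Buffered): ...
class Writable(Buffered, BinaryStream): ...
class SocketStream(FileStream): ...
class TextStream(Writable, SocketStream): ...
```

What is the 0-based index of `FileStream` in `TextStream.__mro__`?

3

L[TextStream] = TextStream + merge(L[Writable], L[SocketStream], [Writable SocketStream])
  take Writable:  [Writable Buffered BinaryStream object] + [SocketStream FileStream Buffered object] + [Writable SocketStream]
  take SocketStream:  [Buffered BinaryStream object] + [SocketStream FileStream Buffered object] + [SocketStream]
  take FileStream:  [Buffered BinaryStream object] + [FileStream Buffered object]
  take Buffered:  [Buffered BinaryStream object] + [Buffered object]
  take BinaryStream:  [BinaryStream object] + [object]
  take object:  [object] + [object]
MRO: TextStream Writable SocketStream FileStream Buffered BinaryStream object
FileStream sits at index 3.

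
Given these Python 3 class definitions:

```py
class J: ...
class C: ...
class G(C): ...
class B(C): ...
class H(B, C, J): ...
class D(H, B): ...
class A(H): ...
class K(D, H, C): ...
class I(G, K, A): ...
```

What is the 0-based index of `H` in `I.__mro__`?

5

L[I] = I + merge(L[G], L[K], L[A], [G K A])
  take G:  [G C object] + [K D H B C J object] + [A H B C J object] + [G K A]
  take K:  [C object] + [K D H B C J object] + [A H B C J object] + [K A]
  take D:  [C object] + [D H B C J object] + [A H B C J object] + [A]
  take A:  [C object] + [H B C J object] + [A H B C J object] + [A]
  take H:  [C object] + [H B C J object] + [H B C J object]
  take B:  [C object] + [B C J object] + [B C J object]
  take C:  [C object] + [C J object] + [C J object]
  take J:  [object] + [J object] + [J object]
  take object:  [object] + [object] + [object]
MRO: I G K D A H B C J object
H sits at index 5.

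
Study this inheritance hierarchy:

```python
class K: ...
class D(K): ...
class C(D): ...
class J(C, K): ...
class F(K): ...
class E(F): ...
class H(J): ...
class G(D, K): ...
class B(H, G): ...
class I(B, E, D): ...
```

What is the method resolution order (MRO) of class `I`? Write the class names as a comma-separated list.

I, B, H, J, C, G, E, D, F, K, object

L[I] = I + merge(L[B], L[E], L[D], [B E D])
  take B:  [B H J C G D K object] + [E F K object] + [D K object] + [B E D]
  take H:  [H J C G D K object] + [E F K object] + [D K object] + [E D]
  take J:  [J C G D K object] + [E F K object] + [D K object] + [E D]
  take C:  [C G D K object] + [E F K object] + [D K object] + [E D]
  take G:  [G D K object] + [E F K object] + [D K object] + [E D]
  take E:  [D K object] + [E F K object] + [D K object] + [E D]
  take D:  [D K object] + [F K object] + [D K object] + [D]
  take F:  [K object] + [F K object] + [K object]
  take K:  [K object] + [K object] + [K object]
  take object:  [object] + [object] + [object]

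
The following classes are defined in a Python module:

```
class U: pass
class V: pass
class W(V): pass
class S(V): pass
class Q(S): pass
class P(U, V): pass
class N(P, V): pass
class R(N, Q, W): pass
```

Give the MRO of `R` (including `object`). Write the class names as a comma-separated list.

L[R] = R + merge(L[N], L[Q], L[W], [N Q W])
  take N:  [N P U V object] + [Q S V object] + [W V object] + [N Q W]
  take P:  [P U V object] + [Q S V object] + [W V object] + [Q W]
  take U:  [U V object] + [Q S V object] + [W V object] + [Q W]
  take Q:  [V object] + [Q S V object] + [W V object] + [Q W]
  take S:  [V object] + [S V object] + [W V object] + [W]
  take W:  [V object] + [V object] + [W V object] + [W]
  take V:  [V object] + [V object] + [V object]
  take object:  [object] + [object] + [object]

R, N, P, U, Q, S, W, V, object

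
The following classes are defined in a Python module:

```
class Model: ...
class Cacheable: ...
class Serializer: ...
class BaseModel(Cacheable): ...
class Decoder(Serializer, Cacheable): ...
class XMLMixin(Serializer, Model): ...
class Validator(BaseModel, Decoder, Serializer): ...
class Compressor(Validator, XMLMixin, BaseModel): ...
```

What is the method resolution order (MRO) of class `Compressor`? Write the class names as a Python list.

[Compressor, Validator, XMLMixin, BaseModel, Decoder, Serializer, Cacheable, Model, object]

L[Compressor] = Compressor + merge(L[Validator], L[XMLMixin], L[BaseModel], [Validator XMLMixin BaseModel])
  take Validator:  [Validator BaseModel Decoder Serializer Cacheable object] + [XMLMixin Serializer Model object] + [BaseModel Cacheable object] + [Validator XMLMixin BaseModel]
  take XMLMixin:  [BaseModel Decoder Serializer Cacheable object] + [XMLMixin Serializer Model object] + [BaseModel Cacheable object] + [XMLMixin BaseModel]
  take BaseModel:  [BaseModel Decoder Serializer Cacheable object] + [Serializer Model object] + [BaseModel Cacheable object] + [BaseModel]
  take Decoder:  [Decoder Serializer Cacheable object] + [Serializer Model object] + [Cacheable object]
  take Serializer:  [Serializer Cacheable object] + [Serializer Model object] + [Cacheable object]
  take Cacheable:  [Cacheable object] + [Model object] + [Cacheable object]
  take Model:  [object] + [Model object] + [object]
  take object:  [object] + [object] + [object]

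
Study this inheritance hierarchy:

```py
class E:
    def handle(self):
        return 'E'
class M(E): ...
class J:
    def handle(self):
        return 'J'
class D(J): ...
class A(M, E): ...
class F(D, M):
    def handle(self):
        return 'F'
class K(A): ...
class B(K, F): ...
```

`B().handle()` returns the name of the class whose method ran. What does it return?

F

L[B] = B + merge(L[K], L[F], [K F])
  take K:  [K A M E object] + [F D J M E object] + [K F]
  take A:  [A M E object] + [F D J M E object] + [F]
  take F:  [M E object] + [F D J M E object] + [F]
  take D:  [M E object] + [D J M E object]
  take J:  [M E object] + [J M E object]
  take M:  [M E object] + [M E object]
  take E:  [E object] + [E object]
  take object:  [object] + [object]
MRO: B K A F D J M E object
handle is defined in: E, F, J. First along the MRO is F.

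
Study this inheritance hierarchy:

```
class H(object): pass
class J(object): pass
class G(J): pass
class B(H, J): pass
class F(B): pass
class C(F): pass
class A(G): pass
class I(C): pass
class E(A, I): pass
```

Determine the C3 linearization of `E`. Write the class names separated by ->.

L[E] = E + merge(L[A], L[I], [A I])
  take A:  [A G J object] + [I C F B H J object] + [A I]
  take G:  [G J object] + [I C F B H J object] + [I]
  take I:  [J object] + [I C F B H J object] + [I]
  take C:  [J object] + [C F B H J object]
  take F:  [J object] + [F B H J object]
  take B:  [J object] + [B H J object]
  take H:  [J object] + [H J object]
  take J:  [J object] + [J object]
  take object:  [object] + [object]

E -> A -> G -> I -> C -> F -> B -> H -> J -> object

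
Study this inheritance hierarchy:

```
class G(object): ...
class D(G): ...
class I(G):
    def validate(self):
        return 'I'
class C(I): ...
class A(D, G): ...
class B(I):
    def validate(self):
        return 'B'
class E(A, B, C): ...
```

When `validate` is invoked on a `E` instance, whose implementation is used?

B

L[E] = E + merge(L[A], L[B], L[C], [A B C])
  take A:  [A D G object] + [B I G object] + [C I G object] + [A B C]
  take D:  [D G object] + [B I G object] + [C I G object] + [B C]
  take B:  [G object] + [B I G object] + [C I G object] + [B C]
  take C:  [G object] + [I G object] + [C I G object] + [C]
  take I:  [G object] + [I G object] + [I G object]
  take G:  [G object] + [G object] + [G object]
  take object:  [object] + [object] + [object]
MRO: E A D B C I G object
validate is defined in: B, I. First along the MRO is B.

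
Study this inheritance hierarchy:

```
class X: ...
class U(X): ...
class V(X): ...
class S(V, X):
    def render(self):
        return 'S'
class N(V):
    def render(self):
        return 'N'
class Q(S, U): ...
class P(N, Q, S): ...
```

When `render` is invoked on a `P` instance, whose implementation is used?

N

L[P] = P + merge(L[N], L[Q], L[S], [N Q S])
  take N:  [N V X object] + [Q S V U X object] + [S V X object] + [N Q S]
  take Q:  [V X object] + [Q S V U X object] + [S V X object] + [Q S]
  take S:  [V X object] + [S V U X object] + [S V X object] + [S]
  take V:  [V X object] + [V U X object] + [V X object]
  take U:  [X object] + [U X object] + [X object]
  take X:  [X object] + [X object] + [X object]
  take object:  [object] + [object] + [object]
MRO: P N Q S V U X object
render is defined in: N, S. First along the MRO is N.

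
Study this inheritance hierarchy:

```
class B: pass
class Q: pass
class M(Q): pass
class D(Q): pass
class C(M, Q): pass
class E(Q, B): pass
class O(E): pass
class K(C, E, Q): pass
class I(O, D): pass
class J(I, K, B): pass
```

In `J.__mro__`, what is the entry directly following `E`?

L[J] = J + merge(L[I], L[K], L[B], [I K B])
  take I:  [I O E D Q B object] + [K C M E Q B object] + [B object] + [I K B]
  take O:  [O E D Q B object] + [K C M E Q B object] + [B object] + [K B]
  take K:  [E D Q B object] + [K C M E Q B object] + [B object] + [K B]
  take C:  [E D Q B object] + [C M E Q B object] + [B object] + [B]
  take M:  [E D Q B object] + [M E Q B object] + [B object] + [B]
  take E:  [E D Q B object] + [E Q B object] + [B object] + [B]
  take D:  [D Q B object] + [Q B object] + [B object] + [B]
  take Q:  [Q B object] + [Q B object] + [B object] + [B]
  take B:  [B object] + [B object] + [B object] + [B]
  take object:  [object] + [object] + [object]
MRO: J I O K C M E D Q B object
E is at position 6; next is D.

D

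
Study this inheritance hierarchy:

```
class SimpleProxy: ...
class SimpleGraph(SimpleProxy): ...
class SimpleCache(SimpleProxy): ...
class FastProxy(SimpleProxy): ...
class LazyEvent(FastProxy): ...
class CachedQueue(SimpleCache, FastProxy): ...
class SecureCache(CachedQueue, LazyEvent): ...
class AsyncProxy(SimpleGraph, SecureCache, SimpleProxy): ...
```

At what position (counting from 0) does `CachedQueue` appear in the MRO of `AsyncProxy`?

3

L[AsyncProxy] = AsyncProxy + merge(L[SimpleGraph], L[SecureCache], L[SimpleProxy], [SimpleGraph SecureCache SimpleProxy])
  take SimpleGraph:  [SimpleGraph SimpleProxy object] + [SecureCache CachedQueue SimpleCache LazyEvent FastProxy SimpleProxy object] + [SimpleProxy object] + [SimpleGraph SecureCache SimpleProxy]
  take SecureCache:  [SimpleProxy object] + [SecureCache CachedQueue SimpleCache LazyEvent FastProxy SimpleProxy object] + [SimpleProxy object] + [SecureCache SimpleProxy]
  take CachedQueue:  [SimpleProxy object] + [CachedQueue SimpleCache LazyEvent FastProxy SimpleProxy object] + [SimpleProxy object] + [SimpleProxy]
  take SimpleCache:  [SimpleProxy object] + [SimpleCache LazyEvent FastProxy SimpleProxy object] + [SimpleProxy object] + [SimpleProxy]
  take LazyEvent:  [SimpleProxy object] + [LazyEvent FastProxy SimpleProxy object] + [SimpleProxy object] + [SimpleProxy]
  take FastProxy:  [SimpleProxy object] + [FastProxy SimpleProxy object] + [SimpleProxy object] + [SimpleProxy]
  take SimpleProxy:  [SimpleProxy object] + [SimpleProxy object] + [SimpleProxy object] + [SimpleProxy]
  take object:  [object] + [object] + [object]
MRO: AsyncProxy SimpleGraph SecureCache CachedQueue SimpleCache LazyEvent FastProxy SimpleProxy object
CachedQueue sits at index 3.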